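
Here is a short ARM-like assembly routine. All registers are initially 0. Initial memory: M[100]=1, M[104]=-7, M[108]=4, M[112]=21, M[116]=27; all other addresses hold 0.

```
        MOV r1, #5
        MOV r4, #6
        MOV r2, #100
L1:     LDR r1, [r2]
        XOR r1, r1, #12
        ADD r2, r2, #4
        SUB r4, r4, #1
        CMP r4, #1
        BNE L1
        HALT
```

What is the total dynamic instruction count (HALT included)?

after MOV r1, #5: r1=5
after MOV r4, #6: r4=6
after MOV r2, #100: r2=100
after LDR r1, [r2]: r1=M[100]=1
after XOR r1, r1, #12: r1=1^12=13
after ADD r2, r2, #4: r2=100+4=104
after SUB r4, r4, #1: r4=6-1=5
CMP r4, #1  (cmp 5,1)
BNE L1: taken
after LDR r1, [r2]: r1=M[104]=-7
after XOR r1, r1, #12: r1=(-7)^12=-11
after ADD r2, r2, #4: r2=104+4=108
after SUB r4, r4, #1: r4=5-1=4
CMP r4, #1  (cmp 4,1)
BNE L1: taken
after LDR r1, [r2]: r1=M[108]=4
after XOR r1, r1, #12: r1=4^12=8
after ADD r2, r2, #4: r2=108+4=112
after SUB r4, r4, #1: r4=4-1=3
CMP r4, #1  (cmp 3,1)
BNE L1: taken
after LDR r1, [r2]: r1=M[112]=21
after XOR r1, r1, #12: r1=21^12=25
after ADD r2, r2, #4: r2=112+4=116
after SUB r4, r4, #1: r4=3-1=2
CMP r4, #1  (cmp 2,1)
BNE L1: taken
after LDR r1, [r2]: r1=M[116]=27
after XOR r1, r1, #12: r1=27^12=23
after ADD r2, r2, #4: r2=116+4=120
after SUB r4, r4, #1: r4=2-1=1
CMP r4, #1  (cmp 1,1)
BNE L1: not taken
halt.
Total executed instructions: 34.

34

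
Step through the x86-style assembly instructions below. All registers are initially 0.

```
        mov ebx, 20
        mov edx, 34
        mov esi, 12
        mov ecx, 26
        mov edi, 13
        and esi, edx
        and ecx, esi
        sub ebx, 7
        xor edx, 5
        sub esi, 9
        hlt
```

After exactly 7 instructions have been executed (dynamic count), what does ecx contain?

0

mov ebx, 20 → ebx=20
mov edx, 34 → edx=34
mov esi, 12 → esi=12
mov ecx, 26 → ecx=26
mov edi, 13 → edi=13
and esi, edx → esi=12&34=0
and ecx, esi → ecx=26&0=0
After step 7: ecx = 0.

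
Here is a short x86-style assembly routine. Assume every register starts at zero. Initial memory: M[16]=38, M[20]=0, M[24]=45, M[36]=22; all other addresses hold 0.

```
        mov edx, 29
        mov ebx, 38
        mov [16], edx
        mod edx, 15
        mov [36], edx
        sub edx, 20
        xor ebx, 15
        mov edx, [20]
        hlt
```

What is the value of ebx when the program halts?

41

mov edx, 29 → edx=29
mov ebx, 38 → ebx=38
mov [16], edx → M[16]=29
mod edx, 15 → edx=29%15=14
mov [36], edx → M[36]=14
sub edx, 20 → edx=14-20=-6
xor ebx, 15 → ebx=38^15=41
mov edx, [20] → edx=M[20]=0
halt.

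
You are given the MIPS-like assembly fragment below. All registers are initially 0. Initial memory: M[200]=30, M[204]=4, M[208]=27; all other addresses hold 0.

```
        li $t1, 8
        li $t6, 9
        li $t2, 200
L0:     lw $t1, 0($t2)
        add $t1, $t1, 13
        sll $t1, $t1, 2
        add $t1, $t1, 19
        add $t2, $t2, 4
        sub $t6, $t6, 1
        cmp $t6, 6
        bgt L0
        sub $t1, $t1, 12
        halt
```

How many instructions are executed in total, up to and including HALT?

29

li $t1, 8 → $t1=8
li $t6, 9 → $t6=9
li $t2, 200 → $t2=200
lw $t1, 0($t2) → $t1=M[200]=30
add $t1, $t1, 13 → $t1=30+13=43
sll $t1, $t1, 2 → $t1=43<<2=172
add $t1, $t1, 19 → $t1=172+19=191
add $t2, $t2, 4 → $t2=200+4=204
sub $t6, $t6, 1 → $t6=9-1=8
cmp $t6, 6  (cmp 8,6)
bgt L0: taken
lw $t1, 0($t2) → $t1=M[204]=4
add $t1, $t1, 13 → $t1=4+13=17
sll $t1, $t1, 2 → $t1=17<<2=68
add $t1, $t1, 19 → $t1=68+19=87
add $t2, $t2, 4 → $t2=204+4=208
sub $t6, $t6, 1 → $t6=8-1=7
cmp $t6, 6  (cmp 7,6)
bgt L0: taken
lw $t1, 0($t2) → $t1=M[208]=27
add $t1, $t1, 13 → $t1=27+13=40
sll $t1, $t1, 2 → $t1=40<<2=160
add $t1, $t1, 19 → $t1=160+19=179
add $t2, $t2, 4 → $t2=208+4=212
sub $t6, $t6, 1 → $t6=7-1=6
cmp $t6, 6  (cmp 6,6)
bgt L0: not taken
sub $t1, $t1, 12 → $t1=179-12=167
halt.
Total executed instructions: 29.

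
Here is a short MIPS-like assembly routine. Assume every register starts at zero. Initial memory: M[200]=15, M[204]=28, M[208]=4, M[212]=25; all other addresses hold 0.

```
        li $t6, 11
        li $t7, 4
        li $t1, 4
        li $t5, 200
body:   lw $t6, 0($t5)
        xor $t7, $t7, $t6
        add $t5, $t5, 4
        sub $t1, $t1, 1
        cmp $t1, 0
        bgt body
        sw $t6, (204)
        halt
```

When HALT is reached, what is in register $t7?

10

$t6=11
$t7=4
$t1=4
$t5=200
$t6=M[200]=15
$t7=4^15=11
$t5=200+4=204
$t1=4-1=3
cmp $t1, 0  (cmp 3,0)
bgt body: taken
$t6=M[204]=28
$t7=11^28=23
$t5=204+4=208
$t1=3-1=2
cmp $t1, 0  (cmp 2,0)
bgt body: taken
$t6=M[208]=4
$t7=23^4=19
$t5=208+4=212
$t1=2-1=1
cmp $t1, 0  (cmp 1,0)
bgt body: taken
$t6=M[212]=25
$t7=19^25=10
$t5=212+4=216
$t1=1-1=0
cmp $t1, 0  (cmp 0,0)
bgt body: not taken
sw $t6, (204) → M[204]=25
halt.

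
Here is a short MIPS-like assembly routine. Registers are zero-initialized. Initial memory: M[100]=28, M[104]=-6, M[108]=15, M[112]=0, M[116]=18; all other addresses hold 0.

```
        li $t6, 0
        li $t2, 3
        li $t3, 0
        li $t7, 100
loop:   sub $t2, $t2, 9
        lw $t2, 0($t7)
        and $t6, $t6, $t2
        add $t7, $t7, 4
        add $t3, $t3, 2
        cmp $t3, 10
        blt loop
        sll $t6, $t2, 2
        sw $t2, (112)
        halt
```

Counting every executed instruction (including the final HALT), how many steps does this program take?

li $t6, 0 → $t6=0
li $t2, 3 → $t2=3
li $t3, 0 → $t3=0
li $t7, 100 → $t7=100
sub $t2, $t2, 9 → $t2=3-9=-6
lw $t2, 0($t7) → $t2=M[100]=28
and $t6, $t6, $t2 → $t6=0&28=0
add $t7, $t7, 4 → $t7=100+4=104
add $t3, $t3, 2 → $t3=0+2=2
cmp $t3, 10  (cmp 2,10)
blt loop: taken
sub $t2, $t2, 9 → $t2=28-9=19
lw $t2, 0($t7) → $t2=M[104]=-6
and $t6, $t6, $t2 → $t6=0&(-6)=0
add $t7, $t7, 4 → $t7=104+4=108
add $t3, $t3, 2 → $t3=2+2=4
cmp $t3, 10  (cmp 4,10)
blt loop: taken
sub $t2, $t2, 9 → $t2=(-6)-9=-15
lw $t2, 0($t7) → $t2=M[108]=15
and $t6, $t6, $t2 → $t6=0&15=0
add $t7, $t7, 4 → $t7=108+4=112
add $t3, $t3, 2 → $t3=4+2=6
cmp $t3, 10  (cmp 6,10)
blt loop: taken
sub $t2, $t2, 9 → $t2=15-9=6
lw $t2, 0($t7) → $t2=M[112]=0
and $t6, $t6, $t2 → $t6=0&0=0
add $t7, $t7, 4 → $t7=112+4=116
add $t3, $t3, 2 → $t3=6+2=8
cmp $t3, 10  (cmp 8,10)
blt loop: taken
sub $t2, $t2, 9 → $t2=0-9=-9
lw $t2, 0($t7) → $t2=M[116]=18
and $t6, $t6, $t2 → $t6=0&18=0
add $t7, $t7, 4 → $t7=116+4=120
add $t3, $t3, 2 → $t3=8+2=10
cmp $t3, 10  (cmp 10,10)
blt loop: not taken
sll $t6, $t2, 2 → $t6=18<<2=72
sw $t2, (112) → M[112]=18
halt.
Total executed instructions: 42.

42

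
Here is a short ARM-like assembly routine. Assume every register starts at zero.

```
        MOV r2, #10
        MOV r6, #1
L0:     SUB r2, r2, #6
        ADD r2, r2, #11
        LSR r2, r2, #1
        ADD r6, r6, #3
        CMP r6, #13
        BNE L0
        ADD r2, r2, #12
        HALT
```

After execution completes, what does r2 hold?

r2=10
r6=1
r2=10-6=4
r2=4+11=15
r2=15>>1=7
r6=1+3=4
CMP r6, #13  (cmp 4,13)
BNE L0: taken
r2=7-6=1
r2=1+11=12
r2=12>>1=6
r6=4+3=7
CMP r6, #13  (cmp 7,13)
BNE L0: taken
r2=6-6=0
r2=0+11=11
r2=11>>1=5
r6=7+3=10
CMP r6, #13  (cmp 10,13)
BNE L0: taken
r2=5-6=-1
r2=(-1)+11=10
r2=10>>1=5
r6=10+3=13
CMP r6, #13  (cmp 13,13)
BNE L0: not taken
r2=5+12=17
halt.

17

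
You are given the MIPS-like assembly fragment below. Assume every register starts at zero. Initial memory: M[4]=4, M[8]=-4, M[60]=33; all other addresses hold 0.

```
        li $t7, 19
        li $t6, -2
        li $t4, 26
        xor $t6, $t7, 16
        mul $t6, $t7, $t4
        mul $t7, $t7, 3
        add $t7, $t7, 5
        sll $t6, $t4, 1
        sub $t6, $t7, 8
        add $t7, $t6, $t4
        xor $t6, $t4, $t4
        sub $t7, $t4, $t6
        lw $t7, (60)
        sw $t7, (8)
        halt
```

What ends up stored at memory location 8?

33

after li $t7, 19: $t7=19
after li $t6, -2: $t6=-2
after li $t4, 26: $t4=26
after xor $t6, $t7, 16: $t6=19^16=3
after mul $t6, $t7, $t4: $t6=19*26=494
after mul $t7, $t7, 3: $t7=19*3=57
after add $t7, $t7, 5: $t7=57+5=62
after sll $t6, $t4, 1: $t6=26<<1=52
after sub $t6, $t7, 8: $t6=62-8=54
after add $t7, $t6, $t4: $t7=54+26=80
after xor $t6, $t4, $t4: $t6=26^26=0
after sub $t7, $t4, $t6: $t7=26-0=26
after lw $t7, (60): $t7=M[60]=33
sw $t7, (8) → M[8]=33
halt.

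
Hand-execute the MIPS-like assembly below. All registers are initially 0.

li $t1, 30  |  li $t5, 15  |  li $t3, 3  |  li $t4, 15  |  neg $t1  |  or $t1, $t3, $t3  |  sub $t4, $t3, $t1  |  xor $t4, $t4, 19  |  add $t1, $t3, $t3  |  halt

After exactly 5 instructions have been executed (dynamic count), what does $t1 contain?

li $t1, 30 → $t1=30
li $t5, 15 → $t5=15
li $t3, 3 → $t3=3
li $t4, 15 → $t4=15
neg $t1 → $t1=-(30)=-30
After step 5: $t1 = -30.

-30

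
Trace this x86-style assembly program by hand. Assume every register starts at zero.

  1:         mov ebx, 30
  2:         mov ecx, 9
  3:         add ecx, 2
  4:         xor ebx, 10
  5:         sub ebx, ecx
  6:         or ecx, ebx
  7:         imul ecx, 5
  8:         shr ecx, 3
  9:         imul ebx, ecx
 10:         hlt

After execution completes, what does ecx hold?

ebx=30
ecx=9
ecx=9+2=11
ebx=30^10=20
ebx=20-11=9
ecx=11|9=11
ecx=11*5=55
ecx=55>>3=6
ebx=9*6=54
halt.

6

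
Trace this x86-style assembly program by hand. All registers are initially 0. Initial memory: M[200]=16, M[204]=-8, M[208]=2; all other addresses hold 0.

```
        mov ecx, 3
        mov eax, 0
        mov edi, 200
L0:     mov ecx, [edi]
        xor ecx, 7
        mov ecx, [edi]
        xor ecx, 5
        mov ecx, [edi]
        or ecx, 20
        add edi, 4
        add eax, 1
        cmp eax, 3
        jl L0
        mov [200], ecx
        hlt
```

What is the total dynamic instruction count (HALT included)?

ecx=3
eax=0
edi=200
ecx=M[200]=16
ecx=16^7=23
ecx=M[200]=16
ecx=16^5=21
ecx=M[200]=16
ecx=16|20=20
edi=200+4=204
eax=0+1=1
cmp eax, 3  (cmp 1,3)
jl L0: taken
ecx=M[204]=-8
ecx=(-8)^7=-1
ecx=M[204]=-8
ecx=(-8)^5=-3
ecx=M[204]=-8
ecx=(-8)|20=-4
edi=204+4=208
eax=1+1=2
cmp eax, 3  (cmp 2,3)
jl L0: taken
ecx=M[208]=2
ecx=2^7=5
ecx=M[208]=2
ecx=2^5=7
ecx=M[208]=2
ecx=2|20=22
edi=208+4=212
eax=2+1=3
cmp eax, 3  (cmp 3,3)
jl L0: not taken
mov [200], ecx → M[200]=22
halt.
Total executed instructions: 35.

35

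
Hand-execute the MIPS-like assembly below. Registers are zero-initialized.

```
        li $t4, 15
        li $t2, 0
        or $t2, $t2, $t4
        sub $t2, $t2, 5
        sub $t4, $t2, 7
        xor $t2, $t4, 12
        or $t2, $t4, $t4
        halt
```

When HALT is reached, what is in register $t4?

3

li $t4, 15 → $t4=15
li $t2, 0 → $t2=0
or $t2, $t2, $t4 → $t2=0|15=15
sub $t2, $t2, 5 → $t2=15-5=10
sub $t4, $t2, 7 → $t4=10-7=3
xor $t2, $t4, 12 → $t2=3^12=15
or $t2, $t4, $t4 → $t2=3|3=3
halt.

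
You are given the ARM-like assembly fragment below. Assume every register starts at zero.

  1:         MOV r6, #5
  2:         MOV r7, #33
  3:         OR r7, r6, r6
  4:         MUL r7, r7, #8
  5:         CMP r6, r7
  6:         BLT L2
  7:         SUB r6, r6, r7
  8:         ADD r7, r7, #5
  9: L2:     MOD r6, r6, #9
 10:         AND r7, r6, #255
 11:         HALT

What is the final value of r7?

MOV r6, #5 → r6=5
MOV r7, #33 → r7=33
OR r7, r6, r6 → r7=5|5=5
MUL r7, r7, #8 → r7=5*8=40
CMP r6, r7  (cmp 5,40)
BLT L2: taken
MOD r6, r6, #9 → r6=5%9=5
AND r7, r6, #255 → r7=5&255=5
halt.

5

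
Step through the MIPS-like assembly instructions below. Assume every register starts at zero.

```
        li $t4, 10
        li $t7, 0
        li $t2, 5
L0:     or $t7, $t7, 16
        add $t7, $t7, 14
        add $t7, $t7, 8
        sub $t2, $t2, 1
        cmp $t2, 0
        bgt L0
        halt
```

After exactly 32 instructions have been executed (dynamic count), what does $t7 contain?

174

after li $t4, 10: $t4=10
after li $t7, 0: $t7=0
after li $t2, 5: $t2=5
after or $t7, $t7, 16: $t7=0|16=16
after add $t7, $t7, 14: $t7=16+14=30
after add $t7, $t7, 8: $t7=30+8=38
after sub $t2, $t2, 1: $t2=5-1=4
cmp $t2, 0  (cmp 4,0)
bgt L0: taken
after or $t7, $t7, 16: $t7=38|16=54
after add $t7, $t7, 14: $t7=54+14=68
after add $t7, $t7, 8: $t7=68+8=76
after sub $t2, $t2, 1: $t2=4-1=3
cmp $t2, 0  (cmp 3,0)
bgt L0: taken
after or $t7, $t7, 16: $t7=76|16=92
after add $t7, $t7, 14: $t7=92+14=106
after add $t7, $t7, 8: $t7=106+8=114
after sub $t2, $t2, 1: $t2=3-1=2
cmp $t2, 0  (cmp 2,0)
bgt L0: taken
after or $t7, $t7, 16: $t7=114|16=114
after add $t7, $t7, 14: $t7=114+14=128
after add $t7, $t7, 8: $t7=128+8=136
after sub $t2, $t2, 1: $t2=2-1=1
cmp $t2, 0  (cmp 1,0)
bgt L0: taken
after or $t7, $t7, 16: $t7=136|16=152
after add $t7, $t7, 14: $t7=152+14=166
after add $t7, $t7, 8: $t7=166+8=174
after sub $t2, $t2, 1: $t2=1-1=0
cmp $t2, 0  (cmp 0,0)
After step 32: $t7 = 174.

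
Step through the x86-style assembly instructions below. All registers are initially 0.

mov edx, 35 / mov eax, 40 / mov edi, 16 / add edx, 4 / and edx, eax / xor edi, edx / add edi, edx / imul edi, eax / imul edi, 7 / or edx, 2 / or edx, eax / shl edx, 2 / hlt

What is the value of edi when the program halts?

22400

mov edx, 35 → edx=35
mov eax, 40 → eax=40
mov edi, 16 → edi=16
add edx, 4 → edx=35+4=39
and edx, eax → edx=39&40=32
xor edi, edx → edi=16^32=48
add edi, edx → edi=48+32=80
imul edi, eax → edi=80*40=3200
imul edi, 7 → edi=3200*7=22400
or edx, 2 → edx=32|2=34
or edx, eax → edx=34|40=42
shl edx, 2 → edx=42<<2=168
halt.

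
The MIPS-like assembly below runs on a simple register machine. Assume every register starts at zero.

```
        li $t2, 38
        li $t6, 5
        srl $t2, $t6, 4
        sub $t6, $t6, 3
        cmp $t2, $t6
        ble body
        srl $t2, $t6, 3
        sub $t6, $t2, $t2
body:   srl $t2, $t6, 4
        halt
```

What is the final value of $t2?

li $t2, 38 → $t2=38
li $t6, 5 → $t6=5
srl $t2, $t6, 4 → $t2=5>>4=0
sub $t6, $t6, 3 → $t6=5-3=2
cmp $t2, $t6  (cmp 0,2)
ble body: taken
srl $t2, $t6, 4 → $t2=2>>4=0
halt.

0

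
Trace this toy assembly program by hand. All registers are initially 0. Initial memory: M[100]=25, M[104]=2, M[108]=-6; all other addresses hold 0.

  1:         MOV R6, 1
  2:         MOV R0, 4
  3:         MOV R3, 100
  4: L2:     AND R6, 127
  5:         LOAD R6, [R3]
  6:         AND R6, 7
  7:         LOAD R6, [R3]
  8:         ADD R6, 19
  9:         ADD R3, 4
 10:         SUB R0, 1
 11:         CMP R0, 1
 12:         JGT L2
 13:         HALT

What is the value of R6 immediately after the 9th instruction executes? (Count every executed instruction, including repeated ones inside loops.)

44

MOV R6, 1 → R6=1
MOV R0, 4 → R0=4
MOV R3, 100 → R3=100
AND R6, 127 → R6=1&127=1
LOAD R6, [R3] → R6=M[100]=25
AND R6, 7 → R6=25&7=1
LOAD R6, [R3] → R6=M[100]=25
ADD R6, 19 → R6=25+19=44
ADD R3, 4 → R3=100+4=104
After step 9: R6 = 44.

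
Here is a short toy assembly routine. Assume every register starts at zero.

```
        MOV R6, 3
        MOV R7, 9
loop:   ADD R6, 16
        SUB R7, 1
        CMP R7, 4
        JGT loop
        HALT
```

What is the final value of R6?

83

MOV R6, 3 → R6=3
MOV R7, 9 → R7=9
ADD R6, 16 → R6=3+16=19
SUB R7, 1 → R7=9-1=8
CMP R7, 4  (cmp 8,4)
JGT loop: taken
ADD R6, 16 → R6=19+16=35
SUB R7, 1 → R7=8-1=7
CMP R7, 4  (cmp 7,4)
JGT loop: taken
ADD R6, 16 → R6=35+16=51
SUB R7, 1 → R7=7-1=6
CMP R7, 4  (cmp 6,4)
JGT loop: taken
ADD R6, 16 → R6=51+16=67
SUB R7, 1 → R7=6-1=5
CMP R7, 4  (cmp 5,4)
JGT loop: taken
ADD R6, 16 → R6=67+16=83
SUB R7, 1 → R7=5-1=4
CMP R7, 4  (cmp 4,4)
JGT loop: not taken
halt.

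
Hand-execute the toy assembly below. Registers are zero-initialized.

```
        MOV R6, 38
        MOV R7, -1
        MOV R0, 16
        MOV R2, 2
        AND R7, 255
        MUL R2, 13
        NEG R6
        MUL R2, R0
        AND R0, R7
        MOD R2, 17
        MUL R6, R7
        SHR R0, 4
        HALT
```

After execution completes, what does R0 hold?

1

after MOV R6, 38: R6=38
after MOV R7, -1: R7=-1
after MOV R0, 16: R0=16
after MOV R2, 2: R2=2
after AND R7, 255: R7=(-1)&255=255
after MUL R2, 13: R2=2*13=26
after NEG R6: R6=-(38)=-38
after MUL R2, R0: R2=26*16=416
after AND R0, R7: R0=16&255=16
after MOD R2, 17: R2=416%17=8
after MUL R6, R7: R6=(-38)*255=-9690
after SHR R0, 4: R0=16>>4=1
halt.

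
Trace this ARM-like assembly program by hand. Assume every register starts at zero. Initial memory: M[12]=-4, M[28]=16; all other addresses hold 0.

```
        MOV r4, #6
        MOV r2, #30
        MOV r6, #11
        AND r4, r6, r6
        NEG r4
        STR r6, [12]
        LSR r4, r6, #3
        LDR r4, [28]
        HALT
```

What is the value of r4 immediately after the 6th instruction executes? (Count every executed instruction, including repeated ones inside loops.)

-11

r4=6
r2=30
r6=11
r4=11&11=11
r4=-(11)=-11
STR r6, [12] → M[12]=11
After step 6: r4 = -11.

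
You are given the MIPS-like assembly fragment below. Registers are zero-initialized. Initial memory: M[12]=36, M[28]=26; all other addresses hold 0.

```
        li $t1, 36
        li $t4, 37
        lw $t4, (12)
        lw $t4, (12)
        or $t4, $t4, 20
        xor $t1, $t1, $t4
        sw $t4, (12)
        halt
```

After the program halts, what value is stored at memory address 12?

li $t1, 36 → $t1=36
li $t4, 37 → $t4=37
lw $t4, (12) → $t4=M[12]=36
lw $t4, (12) → $t4=M[12]=36
or $t4, $t4, 20 → $t4=36|20=52
xor $t1, $t1, $t4 → $t1=36^52=16
sw $t4, (12) → M[12]=52
halt.

52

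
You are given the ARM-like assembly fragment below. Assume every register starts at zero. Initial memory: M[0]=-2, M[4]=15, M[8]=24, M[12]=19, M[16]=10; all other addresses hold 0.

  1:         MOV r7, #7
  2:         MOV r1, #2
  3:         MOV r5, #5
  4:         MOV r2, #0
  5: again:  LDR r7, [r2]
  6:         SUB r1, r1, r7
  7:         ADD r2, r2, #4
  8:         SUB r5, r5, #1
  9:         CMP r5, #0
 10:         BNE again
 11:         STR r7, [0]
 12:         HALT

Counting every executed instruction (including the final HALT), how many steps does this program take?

36

r7=7
r1=2
r5=5
r2=0
r7=M[0]=-2
r1=2-(-2)=4
r2=0+4=4
r5=5-1=4
CMP r5, #0  (cmp 4,0)
BNE again: taken
r7=M[4]=15
r1=4-15=-11
r2=4+4=8
r5=4-1=3
CMP r5, #0  (cmp 3,0)
BNE again: taken
r7=M[8]=24
r1=(-11)-24=-35
r2=8+4=12
r5=3-1=2
CMP r5, #0  (cmp 2,0)
BNE again: taken
r7=M[12]=19
r1=(-35)-19=-54
r2=12+4=16
r5=2-1=1
CMP r5, #0  (cmp 1,0)
BNE again: taken
r7=M[16]=10
r1=(-54)-10=-64
r2=16+4=20
r5=1-1=0
CMP r5, #0  (cmp 0,0)
BNE again: not taken
STR r7, [0] → M[0]=10
halt.
Total executed instructions: 36.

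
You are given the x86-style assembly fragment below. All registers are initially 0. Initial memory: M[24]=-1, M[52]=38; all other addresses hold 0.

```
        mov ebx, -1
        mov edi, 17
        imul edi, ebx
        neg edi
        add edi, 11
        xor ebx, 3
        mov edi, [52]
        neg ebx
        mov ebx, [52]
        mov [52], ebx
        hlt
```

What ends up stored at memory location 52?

ebx=-1
edi=17
edi=17*(-1)=-17
edi=-(-17)=17
edi=17+11=28
ebx=(-1)^3=-4
edi=M[52]=38
ebx=-(-4)=4
ebx=M[52]=38
mov [52], ebx → M[52]=38
halt.

38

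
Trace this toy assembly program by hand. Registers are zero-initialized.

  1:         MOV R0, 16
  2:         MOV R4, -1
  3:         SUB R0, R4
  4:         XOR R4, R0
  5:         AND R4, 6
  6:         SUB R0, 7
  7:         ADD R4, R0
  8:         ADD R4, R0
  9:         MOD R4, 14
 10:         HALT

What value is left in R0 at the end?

MOV R0, 16 → R0=16
MOV R4, -1 → R4=-1
SUB R0, R4 → R0=16-(-1)=17
XOR R4, R0 → R4=(-1)^17=-18
AND R4, 6 → R4=(-18)&6=6
SUB R0, 7 → R0=17-7=10
ADD R4, R0 → R4=6+10=16
ADD R4, R0 → R4=16+10=26
MOD R4, 14 → R4=26%14=12
halt.

10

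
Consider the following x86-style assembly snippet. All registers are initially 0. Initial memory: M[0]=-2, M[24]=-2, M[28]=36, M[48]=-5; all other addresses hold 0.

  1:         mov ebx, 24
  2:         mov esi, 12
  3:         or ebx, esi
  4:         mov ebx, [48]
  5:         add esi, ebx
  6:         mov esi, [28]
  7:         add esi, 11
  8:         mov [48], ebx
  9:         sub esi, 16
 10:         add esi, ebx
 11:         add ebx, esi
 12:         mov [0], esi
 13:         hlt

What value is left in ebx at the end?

ebx=24
esi=12
ebx=24|12=28
ebx=M[48]=-5
esi=12+(-5)=7
esi=M[28]=36
esi=36+11=47
mov [48], ebx → M[48]=-5
esi=47-16=31
esi=31+(-5)=26
ebx=(-5)+26=21
mov [0], esi → M[0]=26
halt.

21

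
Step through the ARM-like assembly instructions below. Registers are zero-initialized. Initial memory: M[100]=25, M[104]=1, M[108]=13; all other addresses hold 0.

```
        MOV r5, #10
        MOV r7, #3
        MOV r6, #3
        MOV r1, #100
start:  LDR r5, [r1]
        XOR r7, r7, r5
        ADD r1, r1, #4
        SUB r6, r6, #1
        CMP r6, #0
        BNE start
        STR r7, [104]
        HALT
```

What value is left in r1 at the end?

after MOV r5, #10: r5=10
after MOV r7, #3: r7=3
after MOV r6, #3: r6=3
after MOV r1, #100: r1=100
after LDR r5, [r1]: r5=M[100]=25
after XOR r7, r7, r5: r7=3^25=26
after ADD r1, r1, #4: r1=100+4=104
after SUB r6, r6, #1: r6=3-1=2
CMP r6, #0  (cmp 2,0)
BNE start: taken
after LDR r5, [r1]: r5=M[104]=1
after XOR r7, r7, r5: r7=26^1=27
after ADD r1, r1, #4: r1=104+4=108
after SUB r6, r6, #1: r6=2-1=1
CMP r6, #0  (cmp 1,0)
BNE start: taken
after LDR r5, [r1]: r5=M[108]=13
after XOR r7, r7, r5: r7=27^13=22
after ADD r1, r1, #4: r1=108+4=112
after SUB r6, r6, #1: r6=1-1=0
CMP r6, #0  (cmp 0,0)
BNE start: not taken
STR r7, [104] → M[104]=22
halt.

112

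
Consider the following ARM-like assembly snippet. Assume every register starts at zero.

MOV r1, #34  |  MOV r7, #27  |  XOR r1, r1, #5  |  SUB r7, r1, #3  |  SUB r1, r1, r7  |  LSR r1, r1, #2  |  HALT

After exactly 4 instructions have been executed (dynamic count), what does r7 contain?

36

r1=34
r7=27
r1=34^5=39
r7=39-3=36
After step 4: r7 = 36.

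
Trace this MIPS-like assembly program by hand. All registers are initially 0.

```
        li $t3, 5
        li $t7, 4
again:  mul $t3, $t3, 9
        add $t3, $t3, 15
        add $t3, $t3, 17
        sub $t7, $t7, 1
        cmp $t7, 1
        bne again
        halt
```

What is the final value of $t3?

6557

$t3=5
$t7=4
$t3=5*9=45
$t3=45+15=60
$t3=60+17=77
$t7=4-1=3
cmp $t7, 1  (cmp 3,1)
bne again: taken
$t3=77*9=693
$t3=693+15=708
$t3=708+17=725
$t7=3-1=2
cmp $t7, 1  (cmp 2,1)
bne again: taken
$t3=725*9=6525
$t3=6525+15=6540
$t3=6540+17=6557
$t7=2-1=1
cmp $t7, 1  (cmp 1,1)
bne again: not taken
halt.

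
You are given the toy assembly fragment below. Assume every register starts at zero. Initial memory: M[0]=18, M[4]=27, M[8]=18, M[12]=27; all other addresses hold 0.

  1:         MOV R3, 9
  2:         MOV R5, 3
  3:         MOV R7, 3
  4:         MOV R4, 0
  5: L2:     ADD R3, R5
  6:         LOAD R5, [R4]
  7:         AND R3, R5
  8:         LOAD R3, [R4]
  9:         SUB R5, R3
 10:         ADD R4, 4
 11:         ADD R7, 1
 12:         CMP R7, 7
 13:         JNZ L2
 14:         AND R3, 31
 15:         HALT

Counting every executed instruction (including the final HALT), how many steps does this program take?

42

MOV R3, 9 → R3=9
MOV R5, 3 → R5=3
MOV R7, 3 → R7=3
MOV R4, 0 → R4=0
ADD R3, R5 → R3=9+3=12
LOAD R5, [R4] → R5=M[0]=18
AND R3, R5 → R3=12&18=0
LOAD R3, [R4] → R3=M[0]=18
SUB R5, R3 → R5=18-18=0
ADD R4, 4 → R4=0+4=4
ADD R7, 1 → R7=3+1=4
CMP R7, 7  (cmp 4,7)
JNZ L2: taken
ADD R3, R5 → R3=18+0=18
LOAD R5, [R4] → R5=M[4]=27
AND R3, R5 → R3=18&27=18
LOAD R3, [R4] → R3=M[4]=27
SUB R5, R3 → R5=27-27=0
ADD R4, 4 → R4=4+4=8
ADD R7, 1 → R7=4+1=5
CMP R7, 7  (cmp 5,7)
JNZ L2: taken
ADD R3, R5 → R3=27+0=27
LOAD R5, [R4] → R5=M[8]=18
AND R3, R5 → R3=27&18=18
LOAD R3, [R4] → R3=M[8]=18
SUB R5, R3 → R5=18-18=0
ADD R4, 4 → R4=8+4=12
ADD R7, 1 → R7=5+1=6
CMP R7, 7  (cmp 6,7)
JNZ L2: taken
ADD R3, R5 → R3=18+0=18
LOAD R5, [R4] → R5=M[12]=27
AND R3, R5 → R3=18&27=18
LOAD R3, [R4] → R3=M[12]=27
SUB R5, R3 → R5=27-27=0
ADD R4, 4 → R4=12+4=16
ADD R7, 1 → R7=6+1=7
CMP R7, 7  (cmp 7,7)
JNZ L2: not taken
AND R3, 31 → R3=27&31=27
halt.
Total executed instructions: 42.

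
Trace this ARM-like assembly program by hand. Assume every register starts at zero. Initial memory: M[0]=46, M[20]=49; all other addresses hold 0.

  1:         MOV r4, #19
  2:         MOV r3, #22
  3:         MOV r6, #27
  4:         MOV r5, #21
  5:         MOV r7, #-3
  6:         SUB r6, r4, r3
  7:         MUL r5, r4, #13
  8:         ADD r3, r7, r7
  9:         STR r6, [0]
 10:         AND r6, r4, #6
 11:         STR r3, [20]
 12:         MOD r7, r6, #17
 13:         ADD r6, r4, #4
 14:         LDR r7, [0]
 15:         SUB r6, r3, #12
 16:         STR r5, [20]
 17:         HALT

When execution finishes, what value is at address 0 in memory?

after MOV r4, #19: r4=19
after MOV r3, #22: r3=22
after MOV r6, #27: r6=27
after MOV r5, #21: r5=21
after MOV r7, #-3: r7=-3
after SUB r6, r4, r3: r6=19-22=-3
after MUL r5, r4, #13: r5=19*13=247
after ADD r3, r7, r7: r3=(-3)+(-3)=-6
STR r6, [0] → M[0]=-3
after AND r6, r4, #6: r6=19&6=2
STR r3, [20] → M[20]=-6
after MOD r7, r6, #17: r7=2%17=2
after ADD r6, r4, #4: r6=19+4=23
after LDR r7, [0]: r7=M[0]=-3
after SUB r6, r3, #12: r6=(-6)-12=-18
STR r5, [20] → M[20]=247
halt.

-3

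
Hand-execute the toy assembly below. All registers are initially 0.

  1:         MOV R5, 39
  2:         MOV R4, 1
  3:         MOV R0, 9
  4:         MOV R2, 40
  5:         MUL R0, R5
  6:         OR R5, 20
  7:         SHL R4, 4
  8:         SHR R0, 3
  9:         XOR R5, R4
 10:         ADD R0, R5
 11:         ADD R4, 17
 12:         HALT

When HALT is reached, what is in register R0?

82

MOV R5, 39 → R5=39
MOV R4, 1 → R4=1
MOV R0, 9 → R0=9
MOV R2, 40 → R2=40
MUL R0, R5 → R0=9*39=351
OR R5, 20 → R5=39|20=55
SHL R4, 4 → R4=1<<4=16
SHR R0, 3 → R0=351>>3=43
XOR R5, R4 → R5=55^16=39
ADD R0, R5 → R0=43+39=82
ADD R4, 17 → R4=16+17=33
halt.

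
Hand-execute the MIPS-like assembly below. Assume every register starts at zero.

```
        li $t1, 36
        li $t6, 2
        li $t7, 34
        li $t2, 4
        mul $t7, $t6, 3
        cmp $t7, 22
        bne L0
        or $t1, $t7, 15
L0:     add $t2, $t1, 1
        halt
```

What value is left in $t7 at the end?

$t1=36
$t6=2
$t7=34
$t2=4
$t7=2*3=6
cmp $t7, 22  (cmp 6,22)
bne L0: taken
$t2=36+1=37
halt.

6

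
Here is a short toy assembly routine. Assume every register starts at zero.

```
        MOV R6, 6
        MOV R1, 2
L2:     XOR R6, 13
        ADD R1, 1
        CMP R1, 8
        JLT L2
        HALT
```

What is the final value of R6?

6

R6=6
R1=2
R6=6^13=11
R1=2+1=3
CMP R1, 8  (cmp 3,8)
JLT L2: taken
R6=11^13=6
R1=3+1=4
CMP R1, 8  (cmp 4,8)
JLT L2: taken
R6=6^13=11
R1=4+1=5
CMP R1, 8  (cmp 5,8)
JLT L2: taken
R6=11^13=6
R1=5+1=6
CMP R1, 8  (cmp 6,8)
JLT L2: taken
R6=6^13=11
R1=6+1=7
CMP R1, 8  (cmp 7,8)
JLT L2: taken
R6=11^13=6
R1=7+1=8
CMP R1, 8  (cmp 8,8)
JLT L2: not taken
halt.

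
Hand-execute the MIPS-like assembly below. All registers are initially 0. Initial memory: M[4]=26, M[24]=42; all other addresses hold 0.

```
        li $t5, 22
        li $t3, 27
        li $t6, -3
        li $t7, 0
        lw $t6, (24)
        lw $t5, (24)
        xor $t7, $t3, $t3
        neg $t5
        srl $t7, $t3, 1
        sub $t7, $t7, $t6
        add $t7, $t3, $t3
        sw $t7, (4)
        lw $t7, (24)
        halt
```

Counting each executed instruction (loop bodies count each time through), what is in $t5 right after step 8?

after li $t5, 22: $t5=22
after li $t3, 27: $t3=27
after li $t6, -3: $t6=-3
after li $t7, 0: $t7=0
after lw $t6, (24): $t6=M[24]=42
after lw $t5, (24): $t5=M[24]=42
after xor $t7, $t3, $t3: $t7=27^27=0
after neg $t5: $t5=-(42)=-42
After step 8: $t5 = -42.

-42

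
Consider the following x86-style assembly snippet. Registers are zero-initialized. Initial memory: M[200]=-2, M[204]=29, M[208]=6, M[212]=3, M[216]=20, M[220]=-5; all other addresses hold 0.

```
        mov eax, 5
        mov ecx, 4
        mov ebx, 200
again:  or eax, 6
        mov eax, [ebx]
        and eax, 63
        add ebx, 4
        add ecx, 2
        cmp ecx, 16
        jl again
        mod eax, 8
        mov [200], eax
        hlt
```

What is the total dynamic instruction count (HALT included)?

after mov eax, 5: eax=5
after mov ecx, 4: ecx=4
after mov ebx, 200: ebx=200
after or eax, 6: eax=5|6=7
after mov eax, [ebx]: eax=M[200]=-2
after and eax, 63: eax=(-2)&63=62
after add ebx, 4: ebx=200+4=204
after add ecx, 2: ecx=4+2=6
cmp ecx, 16  (cmp 6,16)
jl again: taken
after or eax, 6: eax=62|6=62
after mov eax, [ebx]: eax=M[204]=29
after and eax, 63: eax=29&63=29
after add ebx, 4: ebx=204+4=208
after add ecx, 2: ecx=6+2=8
cmp ecx, 16  (cmp 8,16)
jl again: taken
after or eax, 6: eax=29|6=31
after mov eax, [ebx]: eax=M[208]=6
after and eax, 63: eax=6&63=6
after add ebx, 4: ebx=208+4=212
after add ecx, 2: ecx=8+2=10
cmp ecx, 16  (cmp 10,16)
jl again: taken
after or eax, 6: eax=6|6=6
after mov eax, [ebx]: eax=M[212]=3
after and eax, 63: eax=3&63=3
after add ebx, 4: ebx=212+4=216
after add ecx, 2: ecx=10+2=12
cmp ecx, 16  (cmp 12,16)
jl again: taken
after or eax, 6: eax=3|6=7
after mov eax, [ebx]: eax=M[216]=20
after and eax, 63: eax=20&63=20
after add ebx, 4: ebx=216+4=220
after add ecx, 2: ecx=12+2=14
cmp ecx, 16  (cmp 14,16)
jl again: taken
after or eax, 6: eax=20|6=22
after mov eax, [ebx]: eax=M[220]=-5
after and eax, 63: eax=(-5)&63=59
after add ebx, 4: ebx=220+4=224
after add ecx, 2: ecx=14+2=16
cmp ecx, 16  (cmp 16,16)
jl again: not taken
after mod eax, 8: eax=59%8=3
mov [200], eax → M[200]=3
halt.
Total executed instructions: 48.

48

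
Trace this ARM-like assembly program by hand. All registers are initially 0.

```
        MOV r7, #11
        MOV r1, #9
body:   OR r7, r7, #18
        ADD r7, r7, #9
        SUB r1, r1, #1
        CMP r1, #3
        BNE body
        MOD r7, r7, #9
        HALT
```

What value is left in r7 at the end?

0

r7=11
r1=9
r7=11|18=27
r7=27+9=36
r1=9-1=8
CMP r1, #3  (cmp 8,3)
BNE body: taken
r7=36|18=54
r7=54+9=63
r1=8-1=7
CMP r1, #3  (cmp 7,3)
BNE body: taken
r7=63|18=63
r7=63+9=72
r1=7-1=6
CMP r1, #3  (cmp 6,3)
BNE body: taken
r7=72|18=90
r7=90+9=99
r1=6-1=5
CMP r1, #3  (cmp 5,3)
BNE body: taken
r7=99|18=115
r7=115+9=124
r1=5-1=4
CMP r1, #3  (cmp 4,3)
BNE body: taken
r7=124|18=126
r7=126+9=135
r1=4-1=3
CMP r1, #3  (cmp 3,3)
BNE body: not taken
r7=135%9=0
halt.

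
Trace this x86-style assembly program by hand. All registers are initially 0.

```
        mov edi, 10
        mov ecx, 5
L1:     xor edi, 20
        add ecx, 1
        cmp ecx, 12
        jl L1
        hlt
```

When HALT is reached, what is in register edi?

30

mov edi, 10 → edi=10
mov ecx, 5 → ecx=5
xor edi, 20 → edi=10^20=30
add ecx, 1 → ecx=5+1=6
cmp ecx, 12  (cmp 6,12)
jl L1: taken
xor edi, 20 → edi=30^20=10
add ecx, 1 → ecx=6+1=7
cmp ecx, 12  (cmp 7,12)
jl L1: taken
xor edi, 20 → edi=10^20=30
add ecx, 1 → ecx=7+1=8
cmp ecx, 12  (cmp 8,12)
jl L1: taken
xor edi, 20 → edi=30^20=10
add ecx, 1 → ecx=8+1=9
cmp ecx, 12  (cmp 9,12)
jl L1: taken
xor edi, 20 → edi=10^20=30
add ecx, 1 → ecx=9+1=10
cmp ecx, 12  (cmp 10,12)
jl L1: taken
xor edi, 20 → edi=30^20=10
add ecx, 1 → ecx=10+1=11
cmp ecx, 12  (cmp 11,12)
jl L1: taken
xor edi, 20 → edi=10^20=30
add ecx, 1 → ecx=11+1=12
cmp ecx, 12  (cmp 12,12)
jl L1: not taken
halt.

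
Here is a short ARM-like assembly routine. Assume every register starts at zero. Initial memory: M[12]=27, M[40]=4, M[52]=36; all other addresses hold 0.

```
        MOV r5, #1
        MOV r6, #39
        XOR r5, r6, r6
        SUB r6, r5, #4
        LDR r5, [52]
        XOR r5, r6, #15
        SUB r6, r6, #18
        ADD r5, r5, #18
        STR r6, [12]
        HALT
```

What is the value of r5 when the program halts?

MOV r5, #1 → r5=1
MOV r6, #39 → r6=39
XOR r5, r6, r6 → r5=39^39=0
SUB r6, r5, #4 → r6=0-4=-4
LDR r5, [52] → r5=M[52]=36
XOR r5, r6, #15 → r5=(-4)^15=-13
SUB r6, r6, #18 → r6=(-4)-18=-22
ADD r5, r5, #18 → r5=(-13)+18=5
STR r6, [12] → M[12]=-22
halt.

5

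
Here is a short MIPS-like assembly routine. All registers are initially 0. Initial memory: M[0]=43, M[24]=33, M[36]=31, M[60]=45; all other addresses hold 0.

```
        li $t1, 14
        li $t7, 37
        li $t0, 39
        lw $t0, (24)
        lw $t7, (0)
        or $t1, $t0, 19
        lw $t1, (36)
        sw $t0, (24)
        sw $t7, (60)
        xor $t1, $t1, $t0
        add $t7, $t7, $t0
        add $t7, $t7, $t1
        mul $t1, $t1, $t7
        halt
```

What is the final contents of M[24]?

$t1=14
$t7=37
$t0=39
$t0=M[24]=33
$t7=M[0]=43
$t1=33|19=51
$t1=M[36]=31
sw $t0, (24) → M[24]=33
sw $t7, (60) → M[60]=43
$t1=31^33=62
$t7=43+33=76
$t7=76+62=138
$t1=62*138=8556
halt.

33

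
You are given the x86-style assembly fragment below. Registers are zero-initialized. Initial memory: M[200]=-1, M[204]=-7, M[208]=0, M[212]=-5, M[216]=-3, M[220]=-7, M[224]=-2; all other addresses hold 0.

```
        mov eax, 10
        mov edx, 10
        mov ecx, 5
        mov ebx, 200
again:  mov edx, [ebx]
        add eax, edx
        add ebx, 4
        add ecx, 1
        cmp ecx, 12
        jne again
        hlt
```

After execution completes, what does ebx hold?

228

eax=10
edx=10
ecx=5
ebx=200
edx=M[200]=-1
eax=10+(-1)=9
ebx=200+4=204
ecx=5+1=6
cmp ecx, 12  (cmp 6,12)
jne again: taken
edx=M[204]=-7
eax=9+(-7)=2
ebx=204+4=208
ecx=6+1=7
cmp ecx, 12  (cmp 7,12)
jne again: taken
edx=M[208]=0
eax=2+0=2
ebx=208+4=212
ecx=7+1=8
cmp ecx, 12  (cmp 8,12)
jne again: taken
edx=M[212]=-5
eax=2+(-5)=-3
ebx=212+4=216
ecx=8+1=9
cmp ecx, 12  (cmp 9,12)
jne again: taken
edx=M[216]=-3
eax=(-3)+(-3)=-6
ebx=216+4=220
ecx=9+1=10
cmp ecx, 12  (cmp 10,12)
jne again: taken
edx=M[220]=-7
eax=(-6)+(-7)=-13
ebx=220+4=224
ecx=10+1=11
cmp ecx, 12  (cmp 11,12)
jne again: taken
edx=M[224]=-2
eax=(-13)+(-2)=-15
ebx=224+4=228
ecx=11+1=12
cmp ecx, 12  (cmp 12,12)
jne again: not taken
halt.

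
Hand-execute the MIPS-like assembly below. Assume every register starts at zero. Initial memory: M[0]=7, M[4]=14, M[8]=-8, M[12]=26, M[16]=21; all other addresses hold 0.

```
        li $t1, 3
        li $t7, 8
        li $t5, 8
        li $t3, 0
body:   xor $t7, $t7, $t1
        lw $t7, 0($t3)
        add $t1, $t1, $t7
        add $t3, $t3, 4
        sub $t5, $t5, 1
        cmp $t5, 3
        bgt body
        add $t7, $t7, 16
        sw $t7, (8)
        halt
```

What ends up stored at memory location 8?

37

after li $t1, 3: $t1=3
after li $t7, 8: $t7=8
after li $t5, 8: $t5=8
after li $t3, 0: $t3=0
after xor $t7, $t7, $t1: $t7=8^3=11
after lw $t7, 0($t3): $t7=M[0]=7
after add $t1, $t1, $t7: $t1=3+7=10
after add $t3, $t3, 4: $t3=0+4=4
after sub $t5, $t5, 1: $t5=8-1=7
cmp $t5, 3  (cmp 7,3)
bgt body: taken
after xor $t7, $t7, $t1: $t7=7^10=13
after lw $t7, 0($t3): $t7=M[4]=14
after add $t1, $t1, $t7: $t1=10+14=24
after add $t3, $t3, 4: $t3=4+4=8
after sub $t5, $t5, 1: $t5=7-1=6
cmp $t5, 3  (cmp 6,3)
bgt body: taken
after xor $t7, $t7, $t1: $t7=14^24=22
after lw $t7, 0($t3): $t7=M[8]=-8
after add $t1, $t1, $t7: $t1=24+(-8)=16
after add $t3, $t3, 4: $t3=8+4=12
after sub $t5, $t5, 1: $t5=6-1=5
cmp $t5, 3  (cmp 5,3)
bgt body: taken
after xor $t7, $t7, $t1: $t7=(-8)^16=-24
after lw $t7, 0($t3): $t7=M[12]=26
after add $t1, $t1, $t7: $t1=16+26=42
after add $t3, $t3, 4: $t3=12+4=16
after sub $t5, $t5, 1: $t5=5-1=4
cmp $t5, 3  (cmp 4,3)
bgt body: taken
after xor $t7, $t7, $t1: $t7=26^42=48
after lw $t7, 0($t3): $t7=M[16]=21
after add $t1, $t1, $t7: $t1=42+21=63
after add $t3, $t3, 4: $t3=16+4=20
after sub $t5, $t5, 1: $t5=4-1=3
cmp $t5, 3  (cmp 3,3)
bgt body: not taken
after add $t7, $t7, 16: $t7=21+16=37
sw $t7, (8) → M[8]=37
halt.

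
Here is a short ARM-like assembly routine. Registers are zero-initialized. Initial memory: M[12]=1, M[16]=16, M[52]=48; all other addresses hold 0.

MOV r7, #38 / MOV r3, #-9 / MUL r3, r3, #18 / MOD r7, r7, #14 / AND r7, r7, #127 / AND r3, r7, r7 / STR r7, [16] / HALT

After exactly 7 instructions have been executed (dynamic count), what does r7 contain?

after MOV r7, #38: r7=38
after MOV r3, #-9: r3=-9
after MUL r3, r3, #18: r3=(-9)*18=-162
after MOD r7, r7, #14: r7=38%14=10
after AND r7, r7, #127: r7=10&127=10
after AND r3, r7, r7: r3=10&10=10
STR r7, [16] → M[16]=10
After step 7: r7 = 10.

10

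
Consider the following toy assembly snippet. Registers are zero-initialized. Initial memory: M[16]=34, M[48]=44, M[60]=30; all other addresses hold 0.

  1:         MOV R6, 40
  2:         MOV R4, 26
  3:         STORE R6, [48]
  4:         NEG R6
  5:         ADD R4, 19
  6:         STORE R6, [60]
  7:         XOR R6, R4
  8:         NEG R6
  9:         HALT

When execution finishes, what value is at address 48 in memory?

after MOV R6, 40: R6=40
after MOV R4, 26: R4=26
STORE R6, [48] → M[48]=40
after NEG R6: R6=-(40)=-40
after ADD R4, 19: R4=26+19=45
STORE R6, [60] → M[60]=-40
after XOR R6, R4: R6=(-40)^45=-11
after NEG R6: R6=-(-11)=11
halt.

40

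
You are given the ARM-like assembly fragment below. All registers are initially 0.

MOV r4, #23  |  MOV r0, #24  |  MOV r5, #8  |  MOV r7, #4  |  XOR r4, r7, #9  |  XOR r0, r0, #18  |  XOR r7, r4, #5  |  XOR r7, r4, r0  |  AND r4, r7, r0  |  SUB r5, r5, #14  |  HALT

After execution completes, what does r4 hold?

r4=23
r0=24
r5=8
r7=4
r4=4^9=13
r0=24^18=10
r7=13^5=8
r7=13^10=7
r4=7&10=2
r5=8-14=-6
halt.

2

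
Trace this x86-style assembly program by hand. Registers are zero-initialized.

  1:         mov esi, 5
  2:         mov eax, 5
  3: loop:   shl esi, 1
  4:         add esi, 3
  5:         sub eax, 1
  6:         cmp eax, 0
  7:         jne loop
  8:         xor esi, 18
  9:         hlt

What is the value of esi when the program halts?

239

mov esi, 5 → esi=5
mov eax, 5 → eax=5
shl esi, 1 → esi=5<<1=10
add esi, 3 → esi=10+3=13
sub eax, 1 → eax=5-1=4
cmp eax, 0  (cmp 4,0)
jne loop: taken
shl esi, 1 → esi=13<<1=26
add esi, 3 → esi=26+3=29
sub eax, 1 → eax=4-1=3
cmp eax, 0  (cmp 3,0)
jne loop: taken
shl esi, 1 → esi=29<<1=58
add esi, 3 → esi=58+3=61
sub eax, 1 → eax=3-1=2
cmp eax, 0  (cmp 2,0)
jne loop: taken
shl esi, 1 → esi=61<<1=122
add esi, 3 → esi=122+3=125
sub eax, 1 → eax=2-1=1
cmp eax, 0  (cmp 1,0)
jne loop: taken
shl esi, 1 → esi=125<<1=250
add esi, 3 → esi=250+3=253
sub eax, 1 → eax=1-1=0
cmp eax, 0  (cmp 0,0)
jne loop: not taken
xor esi, 18 → esi=253^18=239
halt.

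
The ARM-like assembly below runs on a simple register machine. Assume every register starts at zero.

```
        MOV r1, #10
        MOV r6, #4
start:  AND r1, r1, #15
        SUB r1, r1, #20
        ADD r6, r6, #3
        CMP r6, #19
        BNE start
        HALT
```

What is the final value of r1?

MOV r1, #10 → r1=10
MOV r6, #4 → r6=4
AND r1, r1, #15 → r1=10&15=10
SUB r1, r1, #20 → r1=10-20=-10
ADD r6, r6, #3 → r6=4+3=7
CMP r6, #19  (cmp 7,19)
BNE start: taken
AND r1, r1, #15 → r1=(-10)&15=6
SUB r1, r1, #20 → r1=6-20=-14
ADD r6, r6, #3 → r6=7+3=10
CMP r6, #19  (cmp 10,19)
BNE start: taken
AND r1, r1, #15 → r1=(-14)&15=2
SUB r1, r1, #20 → r1=2-20=-18
ADD r6, r6, #3 → r6=10+3=13
CMP r6, #19  (cmp 13,19)
BNE start: taken
AND r1, r1, #15 → r1=(-18)&15=14
SUB r1, r1, #20 → r1=14-20=-6
ADD r6, r6, #3 → r6=13+3=16
CMP r6, #19  (cmp 16,19)
BNE start: taken
AND r1, r1, #15 → r1=(-6)&15=10
SUB r1, r1, #20 → r1=10-20=-10
ADD r6, r6, #3 → r6=16+3=19
CMP r6, #19  (cmp 19,19)
BNE start: not taken
halt.

-10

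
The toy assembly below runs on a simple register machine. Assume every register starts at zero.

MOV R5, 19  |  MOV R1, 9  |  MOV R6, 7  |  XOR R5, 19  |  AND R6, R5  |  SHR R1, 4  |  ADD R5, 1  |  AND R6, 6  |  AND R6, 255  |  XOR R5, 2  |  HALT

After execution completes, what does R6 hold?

MOV R5, 19 → R5=19
MOV R1, 9 → R1=9
MOV R6, 7 → R6=7
XOR R5, 19 → R5=19^19=0
AND R6, R5 → R6=7&0=0
SHR R1, 4 → R1=9>>4=0
ADD R5, 1 → R5=0+1=1
AND R6, 6 → R6=0&6=0
AND R6, 255 → R6=0&255=0
XOR R5, 2 → R5=1^2=3
halt.

0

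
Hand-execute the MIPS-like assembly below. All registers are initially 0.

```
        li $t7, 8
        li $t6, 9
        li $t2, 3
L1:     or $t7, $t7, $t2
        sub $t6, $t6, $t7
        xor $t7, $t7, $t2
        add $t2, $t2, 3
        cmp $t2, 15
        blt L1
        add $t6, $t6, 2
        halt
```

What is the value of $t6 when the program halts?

-35

after li $t7, 8: $t7=8
after li $t6, 9: $t6=9
after li $t2, 3: $t2=3
after or $t7, $t7, $t2: $t7=8|3=11
after sub $t6, $t6, $t7: $t6=9-11=-2
after xor $t7, $t7, $t2: $t7=11^3=8
after add $t2, $t2, 3: $t2=3+3=6
cmp $t2, 15  (cmp 6,15)
blt L1: taken
after or $t7, $t7, $t2: $t7=8|6=14
after sub $t6, $t6, $t7: $t6=(-2)-14=-16
after xor $t7, $t7, $t2: $t7=14^6=8
after add $t2, $t2, 3: $t2=6+3=9
cmp $t2, 15  (cmp 9,15)
blt L1: taken
after or $t7, $t7, $t2: $t7=8|9=9
after sub $t6, $t6, $t7: $t6=(-16)-9=-25
after xor $t7, $t7, $t2: $t7=9^9=0
after add $t2, $t2, 3: $t2=9+3=12
cmp $t2, 15  (cmp 12,15)
blt L1: taken
after or $t7, $t7, $t2: $t7=0|12=12
after sub $t6, $t6, $t7: $t6=(-25)-12=-37
after xor $t7, $t7, $t2: $t7=12^12=0
after add $t2, $t2, 3: $t2=12+3=15
cmp $t2, 15  (cmp 15,15)
blt L1: not taken
after add $t6, $t6, 2: $t6=(-37)+2=-35
halt.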